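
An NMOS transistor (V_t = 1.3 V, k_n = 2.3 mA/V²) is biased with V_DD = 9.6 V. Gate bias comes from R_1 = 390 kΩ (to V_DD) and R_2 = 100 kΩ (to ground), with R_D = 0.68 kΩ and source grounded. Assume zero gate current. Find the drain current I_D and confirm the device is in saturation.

I_D ≈ 0.5 mA

V_G = V_DD·R_2/(R_1+R_2) = 9.6×100/490 = 1.96 V. With the source grounded, V_GS = V_G = 1.96 V.
Assume saturation: I_D = (k_n/2)(V_GS − V_t)² = (2.3/2)×(1.96 − 1.3)² = 1.15×0.659² = 0.5 mA.
V_DS = V_DD − I_D·R_D = 9.6 − 0.5×0.68 = 9.26 V.
Saturation requires V_DS ≥ V_GS − V_t = 0.659 V; 9.26 ≥ 0.659 ✓.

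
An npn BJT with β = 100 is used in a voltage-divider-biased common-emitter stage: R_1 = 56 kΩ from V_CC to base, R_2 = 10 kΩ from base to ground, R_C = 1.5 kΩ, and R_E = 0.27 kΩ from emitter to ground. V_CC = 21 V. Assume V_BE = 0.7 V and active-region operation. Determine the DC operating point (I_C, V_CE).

Thevenize the base divider: V_Th = V_CC·R_2/(R_1+R_2) = 21×10/66 = 3.18 V, R_Th = R_1‖R_2 = 8.48 kΩ.
Base-emitter loop: V_Th = I_B·R_Th + V_BE + (β+1)I_B·R_E, so I_B = (3.18 − 0.7) / (8.48 + 101×0.27) = 0.0694 mA.
I_C = β·I_B = 100×0.0694 = 6.94 mA, and I_E = (β+1)I_B = 7.01 mA.
V_CE = V_CC − I_C·R_C − I_E·R_E = 21 − 6.94×1.5 − 7.01×0.27 = 8.7 V.
V_CE = 8.7 V > 0.2 V confirms active-region operation.

I_C ≈ 6.9 mA, V_CE ≈ 8.7 V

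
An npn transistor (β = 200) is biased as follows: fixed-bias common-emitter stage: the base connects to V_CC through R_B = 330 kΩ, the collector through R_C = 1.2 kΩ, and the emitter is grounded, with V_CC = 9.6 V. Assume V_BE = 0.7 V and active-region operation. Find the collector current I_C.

I_C ≈ 5.4 mA

Base loop: V_CC = I_B·R_B + V_BE, so I_B = (9.6 − 0.7)/330 kΩ = 0.027 mA.
In the active region I_C = β·I_B = 200 × 0.027 = 5.39 mA.
Collector loop: V_CE = V_CC − I_C·R_C = 9.6 − 5.39×1.2 = 3.13 V.
Since V_CE = 3.13 V > V_CE(sat) ≈ 0.2 V, the transistor is in the active region as assumed.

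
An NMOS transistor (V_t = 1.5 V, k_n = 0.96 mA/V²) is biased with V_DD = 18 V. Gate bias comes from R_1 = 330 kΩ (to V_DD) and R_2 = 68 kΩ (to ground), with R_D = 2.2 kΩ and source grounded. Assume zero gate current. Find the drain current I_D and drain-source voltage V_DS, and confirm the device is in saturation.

I_D ≈ 1.2 mA, V_DS ≈ 15 V

V_G = V_DD·R_2/(R_1+R_2) = 18×68/398 = 3.08 V. With the source grounded, V_GS = V_G = 3.08 V.
Assume saturation: I_D = (k_n/2)(V_GS − V_t)² = (0.96/2)×(3.08 − 1.5)² = 0.48×1.58² = 1.19 mA.
V_DS = V_DD − I_D·R_D = 18 − 1.19×2.2 = 15.4 V.
Saturation requires V_DS ≥ V_GS − V_t = 1.58 V; 15.4 ≥ 1.58 ✓.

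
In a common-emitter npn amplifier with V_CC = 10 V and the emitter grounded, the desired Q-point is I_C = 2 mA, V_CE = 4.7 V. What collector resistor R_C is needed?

Collector loop: V_CC = I_C·R_C + V_CE.
R_C = (V_CC − V_CE)/I_C = (10 − 4.7)/2 = 2.65 kΩ.

R_C ≈ 2.6 kΩ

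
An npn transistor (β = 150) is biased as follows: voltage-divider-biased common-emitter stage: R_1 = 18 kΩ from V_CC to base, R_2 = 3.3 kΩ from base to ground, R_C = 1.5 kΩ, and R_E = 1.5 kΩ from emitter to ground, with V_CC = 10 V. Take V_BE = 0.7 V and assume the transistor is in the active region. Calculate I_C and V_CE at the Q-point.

I_C ≈ 0.56 mA, V_CE ≈ 8.3 V

Thevenize the base divider: V_Th = V_CC·R_2/(R_1+R_2) = 10×3.3/21.3 = 1.55 V, R_Th = R_1‖R_2 = 2.79 kΩ.
Base-emitter loop: V_Th = I_B·R_Th + V_BE + (β+1)I_B·R_E, so I_B = (1.55 − 0.7) / (2.79 + 151×1.5) = 0.0037 mA.
I_C = β·I_B = 150×0.0037 = 0.556 mA, and I_E = (β+1)I_B = 0.559 mA.
V_CE = V_CC − I_C·R_C − I_E·R_E = 10 − 0.556×1.5 − 0.559×1.5 = 8.33 V.
V_CE = 8.33 V > 0.2 V confirms active-region operation.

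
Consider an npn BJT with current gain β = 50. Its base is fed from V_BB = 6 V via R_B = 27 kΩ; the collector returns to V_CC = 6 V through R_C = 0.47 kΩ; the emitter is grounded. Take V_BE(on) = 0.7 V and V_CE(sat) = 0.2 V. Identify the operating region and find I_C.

active; I_C ≈ 9.8 mA

Assume active. Base-emitter loop: I_B = (V_BB − V_BE)/R_B = (6 − 0.7)/27 = 0.196 mA.
I_C = β·I_B = 50×0.196 = 9.81 mA.
V_CE = V_CC − I_C·R_C = 6 − 9.81×0.47 = 1.39 V > V_CE(sat), so the active-region assumption holds.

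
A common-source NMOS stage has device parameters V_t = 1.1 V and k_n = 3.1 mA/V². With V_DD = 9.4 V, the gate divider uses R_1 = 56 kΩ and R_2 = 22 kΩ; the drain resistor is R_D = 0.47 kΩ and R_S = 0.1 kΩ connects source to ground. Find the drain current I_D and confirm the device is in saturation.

V_G = V_DD·R_2/(R_1+R_2) = 9.4×22/78 = 2.65 V.
Assume saturation: I_D = (k_n/2)(V_GS − V_t)² with V_GS = V_G − I_D·R_S = 2.65 − 0.1·I_D.
Substituting gives 0.0155·I_D² − 1.48·I_D + 3.73 = 0, with roots I_D = 2.59 or 93 mA.
The root I_D = 93 mA gives V_GS = -6.64 V ≤ V_t, so take I_D = 2.59 mA.
Then V_GS = 2.39 V and V_DS = V_DD − I_D(R_D+R_S) = 9.4 − 2.59×0.57 = 7.92 V.
Saturation requires V_DS ≥ V_GS − V_t = 1.29 V; 7.92 ≥ 1.29 ✓.

I_D ≈ 2.6 mA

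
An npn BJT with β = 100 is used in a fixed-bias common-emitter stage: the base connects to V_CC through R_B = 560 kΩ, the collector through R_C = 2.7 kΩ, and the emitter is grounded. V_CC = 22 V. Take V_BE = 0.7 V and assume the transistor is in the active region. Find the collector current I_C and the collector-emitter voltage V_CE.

I_C ≈ 3.8 mA, V_CE ≈ 12 V

Base loop: V_CC = I_B·R_B + V_BE, so I_B = (22 − 0.7)/560 kΩ = 0.038 mA.
In the active region I_C = β·I_B = 100 × 0.038 = 3.8 mA.
Collector loop: V_CE = V_CC − I_C·R_C = 22 − 3.8×2.7 = 11.7 V.
Since V_CE = 11.7 V > V_CE(sat) ≈ 0.2 V, the transistor is in the active region as assumed.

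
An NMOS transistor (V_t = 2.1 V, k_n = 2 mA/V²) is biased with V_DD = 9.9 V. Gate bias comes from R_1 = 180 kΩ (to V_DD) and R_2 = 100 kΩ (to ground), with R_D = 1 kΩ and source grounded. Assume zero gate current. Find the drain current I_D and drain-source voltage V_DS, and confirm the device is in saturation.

V_G = V_DD·R_2/(R_1+R_2) = 9.9×100/280 = 3.54 V. With the source grounded, V_GS = V_G = 3.54 V.
Assume saturation: I_D = (k_n/2)(V_GS − V_t)² = (2/2)×(3.54 − 2.1)² = 1×1.44² = 2.06 mA.
V_DS = V_DD − I_D·R_D = 9.9 − 2.06×1 = 7.84 V.
Saturation requires V_DS ≥ V_GS − V_t = 1.44 V; 7.84 ≥ 1.44 ✓.

I_D ≈ 2.1 mA, V_DS ≈ 7.8 V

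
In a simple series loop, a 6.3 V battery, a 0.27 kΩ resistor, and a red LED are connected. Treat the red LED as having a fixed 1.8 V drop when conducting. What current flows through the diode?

KVL around the loop: 6.3 = V_D + I·R = 1.8 + I × 0.27 kΩ.
So I = (6.3 − 1.8) / 0.27 kΩ = 4.5 / 0.27 = 16.7 mA.

I ≈ 17 mA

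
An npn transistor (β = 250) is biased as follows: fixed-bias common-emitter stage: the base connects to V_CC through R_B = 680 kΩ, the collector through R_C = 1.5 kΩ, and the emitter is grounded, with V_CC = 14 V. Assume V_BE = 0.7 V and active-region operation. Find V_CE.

Base loop: V_CC = I_B·R_B + V_BE, so I_B = (14 − 0.7)/680 kΩ = 0.0196 mA.
In the active region I_C = β·I_B = 250 × 0.0196 = 4.89 mA.
Collector loop: V_CE = V_CC − I_C·R_C = 14 − 4.89×1.5 = 6.67 V.
Since V_CE = 6.67 V > V_CE(sat) ≈ 0.2 V, the transistor is in the active region as assumed.

V_CE ≈ 6.7 V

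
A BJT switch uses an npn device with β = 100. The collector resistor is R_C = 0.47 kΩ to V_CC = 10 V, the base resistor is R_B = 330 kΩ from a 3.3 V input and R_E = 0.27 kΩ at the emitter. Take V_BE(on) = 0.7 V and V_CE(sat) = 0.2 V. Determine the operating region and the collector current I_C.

Assume active. Base-emitter loop: I_B = (V_BB − V_BE)/(R_B + (β+1)R_E) = (3.3 − 0.7)/(330 + 101×0.27) = 0.00728 mA.
I_C = β·I_B = 100×0.00728 = 0.728 mA.
V_CE = V_CC − I_C·R_C − I_E·R_E = 10 − 0.728×0.47 − 0.735×0.27 = 9.46 V > V_CE(sat), so the active-region assumption holds.

active; I_C ≈ 0.73 mA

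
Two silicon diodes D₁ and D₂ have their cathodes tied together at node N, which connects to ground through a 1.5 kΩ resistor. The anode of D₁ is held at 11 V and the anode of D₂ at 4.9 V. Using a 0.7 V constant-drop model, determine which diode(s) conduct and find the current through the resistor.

Only D₁ conducts; I_R ≈ 6.9 mA

Assume both conduct. Then node N would need to be at both 11−0.7 = 10.3 V and 4.9−0.7 = 4.2 V, which is impossible.
Assume only D₁ conducts: V_N = 11 − 0.7 = 10.3 V, so I_R = 10.3/1.5 = 6.87 mA.
Check D₂: its anode-to-cathode voltage is 4.9 − 10.3 = -5.4 V < 0.7 V, so it is off. The assumption is consistent.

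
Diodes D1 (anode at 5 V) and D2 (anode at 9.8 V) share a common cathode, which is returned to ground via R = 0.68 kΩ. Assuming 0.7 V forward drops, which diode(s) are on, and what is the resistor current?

Assume both conduct. Then node N would need to be at both 5−0.7 = 4.3 V and 9.8−0.7 = 9.1 V, which is impossible.
Assume only D2 conducts: V_N = 9.8 − 0.7 = 9.1 V, so I_R = 9.1/0.68 = 13.4 mA.
Check D1: its anode-to-cathode voltage is 5 − 9.1 = -4.1 V < 0.7 V, so it is off. The assumption is consistent.

Only D2 conducts; I_R ≈ 13 mA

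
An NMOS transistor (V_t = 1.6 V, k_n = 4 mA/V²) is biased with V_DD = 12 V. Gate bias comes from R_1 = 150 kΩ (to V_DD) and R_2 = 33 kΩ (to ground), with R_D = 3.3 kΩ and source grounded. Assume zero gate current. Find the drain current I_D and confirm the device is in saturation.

I_D ≈ 0.64 mA

V_G = V_DD·R_2/(R_1+R_2) = 12×33/183 = 2.16 V. With the source grounded, V_GS = V_G = 2.16 V.
Assume saturation: I_D = (k_n/2)(V_GS − V_t)² = (4/2)×(2.16 − 1.6)² = 2×0.564² = 0.636 mA.
V_DS = V_DD − I_D·R_D = 12 − 0.636×3.3 = 9.9 V.
Saturation requires V_DS ≥ V_GS − V_t = 0.564 V; 9.9 ≥ 0.564 ✓.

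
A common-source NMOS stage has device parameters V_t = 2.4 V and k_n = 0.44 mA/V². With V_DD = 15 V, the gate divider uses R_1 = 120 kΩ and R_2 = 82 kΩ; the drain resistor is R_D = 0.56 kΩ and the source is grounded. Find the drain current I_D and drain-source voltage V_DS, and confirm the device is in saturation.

V_G = V_DD·R_2/(R_1+R_2) = 15×82/202 = 6.09 V. With the source grounded, V_GS = V_G = 6.09 V.
Assume saturation: I_D = (k_n/2)(V_GS − V_t)² = (0.44/2)×(6.09 − 2.4)² = 0.22×3.69² = 2.99 mA.
V_DS = V_DD − I_D·R_D = 15 − 2.99×0.56 = 13.3 V.
Saturation requires V_DS ≥ V_GS − V_t = 3.69 V; 13.3 ≥ 3.69 ✓.

I_D ≈ 3 mA, V_DS ≈ 13 V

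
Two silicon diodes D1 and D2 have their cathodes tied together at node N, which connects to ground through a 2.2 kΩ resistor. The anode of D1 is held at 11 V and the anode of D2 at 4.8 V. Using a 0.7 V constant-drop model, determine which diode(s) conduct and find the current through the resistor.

Assume both conduct. Then node N would need to be at both 11−0.7 = 10.3 V and 4.8−0.7 = 4.1 V, which is impossible.
Assume only D1 conducts: V_N = 11 − 0.7 = 10.3 V, so I_R = 10.3/2.2 = 4.68 mA.
Check D2: its anode-to-cathode voltage is 4.8 − 10.3 = -5.5 V < 0.7 V, so it is off. The assumption is consistent.

Only D1 conducts; I_R ≈ 4.7 mA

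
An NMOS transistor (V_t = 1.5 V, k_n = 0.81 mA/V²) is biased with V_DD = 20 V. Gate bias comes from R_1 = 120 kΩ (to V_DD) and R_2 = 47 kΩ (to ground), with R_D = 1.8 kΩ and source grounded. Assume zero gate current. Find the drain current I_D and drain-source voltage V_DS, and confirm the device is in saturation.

I_D ≈ 6.9 mA, V_DS ≈ 7.6 V

V_G = V_DD·R_2/(R_1+R_2) = 20×47/167 = 5.63 V. With the source grounded, V_GS = V_G = 5.63 V.
Assume saturation: I_D = (k_n/2)(V_GS − V_t)² = (0.81/2)×(5.63 − 1.5)² = 0.405×4.13² = 6.9 mA.
V_DS = V_DD − I_D·R_D = 20 − 6.9×1.8 = 7.57 V.
Saturation requires V_DS ≥ V_GS − V_t = 4.13 V; 7.57 ≥ 4.13 ✓.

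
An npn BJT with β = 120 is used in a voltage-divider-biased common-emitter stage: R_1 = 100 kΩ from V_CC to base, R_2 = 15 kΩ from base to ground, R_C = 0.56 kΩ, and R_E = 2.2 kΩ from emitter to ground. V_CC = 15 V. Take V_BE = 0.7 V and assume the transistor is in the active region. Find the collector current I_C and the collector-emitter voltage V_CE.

Thevenize the base divider: V_Th = V_CC·R_2/(R_1+R_2) = 15×15/115 = 1.96 V, R_Th = R_1‖R_2 = 13 kΩ.
Base-emitter loop: V_Th = I_B·R_Th + V_BE + (β+1)I_B·R_E, so I_B = (1.96 − 0.7) / (13 + 121×2.2) = 0.0045 mA.
I_C = β·I_B = 120×0.0045 = 0.54 mA, and I_E = (β+1)I_B = 0.544 mA.
V_CE = V_CC − I_C·R_C − I_E·R_E = 15 − 0.54×0.56 − 0.544×2.2 = 13.5 V.
V_CE = 13.5 V > 0.2 V confirms active-region operation.

I_C ≈ 0.54 mA, V_CE ≈ 13 V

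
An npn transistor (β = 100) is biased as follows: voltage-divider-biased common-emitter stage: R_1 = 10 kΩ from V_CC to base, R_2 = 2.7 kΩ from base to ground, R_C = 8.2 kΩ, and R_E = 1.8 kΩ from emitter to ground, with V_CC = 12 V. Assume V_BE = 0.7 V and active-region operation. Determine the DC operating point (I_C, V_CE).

Thevenize the base divider: V_Th = V_CC·R_2/(R_1+R_2) = 12×2.7/12.7 = 2.55 V, R_Th = R_1‖R_2 = 2.13 kΩ.
Base-emitter loop: V_Th = I_B·R_Th + V_BE + (β+1)I_B·R_E, so I_B = (2.55 − 0.7) / (2.13 + 101×1.8) = 0.0101 mA.
I_C = β·I_B = 100×0.0101 = 1.01 mA, and I_E = (β+1)I_B = 1.02 mA.
V_CE = V_CC − I_C·R_C − I_E·R_E = 12 − 1.01×8.2 − 1.02×1.8 = 1.92 V.
V_CE = 1.92 V > 0.2 V confirms active-region operation.

I_C ≈ 1 mA, V_CE ≈ 1.9 V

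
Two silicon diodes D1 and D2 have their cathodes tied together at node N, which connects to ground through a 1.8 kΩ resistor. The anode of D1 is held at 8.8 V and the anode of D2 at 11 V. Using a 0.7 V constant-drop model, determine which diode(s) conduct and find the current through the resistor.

Assume both conduct. Then node N would need to be at both 8.8−0.7 = 8.1 V and 11−0.7 = 10.3 V, which is impossible.
Assume only D2 conducts: V_N = 11 − 0.7 = 10.3 V, so I_R = 10.3/1.8 = 5.72 mA.
Check D1: its anode-to-cathode voltage is 8.8 − 10.3 = -1.5 V < 0.7 V, so it is off. The assumption is consistent.

Only D2 conducts; I_R ≈ 5.7 mA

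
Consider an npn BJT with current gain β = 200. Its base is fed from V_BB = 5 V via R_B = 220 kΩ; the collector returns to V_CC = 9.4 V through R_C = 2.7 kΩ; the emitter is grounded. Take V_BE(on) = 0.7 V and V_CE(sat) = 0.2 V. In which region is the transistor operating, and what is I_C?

Assume active: I_B = (5 − 0.7)/220 = 0.0195 mA, giving I_C = β·I_B = 3.91 mA.
But then V_CE = 9.4 − 3.91×2.7 = -1.15 V < V_CE(sat) = 0.2 V — impossible in the active region.
So the transistor is saturated. With V_CE = 0.2 V, I_C = (V_CC − 0.2)/R_C = 9.2/2.7 = 3.41 mA.
Check: β·I_B = 3.91 mA > I_C = 3.41 mA, confirming saturation.

saturation; I_C ≈ 3.4 mA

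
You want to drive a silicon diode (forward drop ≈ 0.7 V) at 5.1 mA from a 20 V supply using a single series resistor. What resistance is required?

The resistor drops V_S − V_D = 20 − 0.7 = 19.3 V at 5.1 mA.
R = 19.3 V / 5.1 mA = 3.78 kΩ.

R ≈ 3.8 kΩ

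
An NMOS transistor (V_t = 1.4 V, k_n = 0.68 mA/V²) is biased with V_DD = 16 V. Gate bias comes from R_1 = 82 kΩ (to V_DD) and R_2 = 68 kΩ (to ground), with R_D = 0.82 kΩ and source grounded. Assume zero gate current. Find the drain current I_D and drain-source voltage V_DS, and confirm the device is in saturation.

V_G = V_DD·R_2/(R_1+R_2) = 16×68/150 = 7.25 V. With the source grounded, V_GS = V_G = 7.25 V.
Assume saturation: I_D = (k_n/2)(V_GS − V_t)² = (0.68/2)×(7.25 − 1.4)² = 0.34×5.85² = 11.6 mA.
V_DS = V_DD − I_D·R_D = 16 − 11.6×0.82 = 6.45 V.
Saturation requires V_DS ≥ V_GS − V_t = 5.85 V; 6.45 ≥ 5.85 ✓.

I_D ≈ 12 mA, V_DS ≈ 6.4 V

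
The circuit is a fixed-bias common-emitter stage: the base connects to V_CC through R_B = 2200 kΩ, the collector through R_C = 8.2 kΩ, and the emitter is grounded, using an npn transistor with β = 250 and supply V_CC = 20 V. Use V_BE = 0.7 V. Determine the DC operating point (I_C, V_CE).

Base loop: V_CC = I_B·R_B + V_BE, so I_B = (20 − 0.7)/2200 kΩ = 0.00877 mA.
In the active region I_C = β·I_B = 250 × 0.00877 = 2.19 mA.
Collector loop: V_CE = V_CC − I_C·R_C = 20 − 2.19×8.2 = 2.02 V.
Since V_CE = 2.02 V > V_CE(sat) ≈ 0.2 V, the transistor is in the active region as assumed.

I_C ≈ 2.2 mA, V_CE ≈ 2 V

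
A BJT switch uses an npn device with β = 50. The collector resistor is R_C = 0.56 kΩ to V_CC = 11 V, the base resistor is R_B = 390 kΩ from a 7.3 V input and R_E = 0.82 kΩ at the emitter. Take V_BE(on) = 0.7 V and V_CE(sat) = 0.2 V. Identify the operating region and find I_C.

active; I_C ≈ 0.76 mA

Assume active. Base-emitter loop: I_B = (V_BB − V_BE)/(R_B + (β+1)R_E) = (7.3 − 0.7)/(390 + 51×0.82) = 0.0153 mA.
I_C = β·I_B = 50×0.0153 = 0.764 mA.
V_CE = V_CC − I_C·R_C − I_E·R_E = 11 − 0.764×0.56 − 0.779×0.82 = 9.93 V > V_CE(sat), so the active-region assumption holds.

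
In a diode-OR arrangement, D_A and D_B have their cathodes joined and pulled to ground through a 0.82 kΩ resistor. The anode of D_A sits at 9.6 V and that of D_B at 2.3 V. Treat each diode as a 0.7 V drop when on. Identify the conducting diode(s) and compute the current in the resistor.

Assume both conduct. Then node N would need to be at both 9.6−0.7 = 8.9 V and 2.3−0.7 = 1.6 V, which is impossible.
Assume only D_A conducts: V_N = 9.6 − 0.7 = 8.9 V, so I_R = 8.9/0.82 = 10.9 mA.
Check D_B: its anode-to-cathode voltage is 2.3 − 8.9 = -6.6 V < 0.7 V, so it is off. The assumption is consistent.

Only D_A conducts; I_R ≈ 11 mA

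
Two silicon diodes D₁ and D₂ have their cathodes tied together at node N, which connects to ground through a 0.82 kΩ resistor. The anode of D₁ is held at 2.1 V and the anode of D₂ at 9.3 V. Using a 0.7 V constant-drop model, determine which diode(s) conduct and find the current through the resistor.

Assume both conduct. Then node N would need to be at both 2.1−0.7 = 1.4 V and 9.3−0.7 = 8.6 V, which is impossible.
Assume only D₂ conducts: V_N = 9.3 − 0.7 = 8.6 V, so I_R = 8.6/0.82 = 10.5 mA.
Check D₁: its anode-to-cathode voltage is 2.1 − 8.6 = -6.5 V < 0.7 V, so it is off. The assumption is consistent.

Only D₂ conducts; I_R ≈ 10 mA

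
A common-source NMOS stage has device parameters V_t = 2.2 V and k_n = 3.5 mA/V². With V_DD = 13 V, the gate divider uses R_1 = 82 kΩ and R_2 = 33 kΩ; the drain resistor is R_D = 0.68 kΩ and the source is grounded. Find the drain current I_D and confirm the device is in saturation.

I_D ≈ 4.1 mA

V_G = V_DD·R_2/(R_1+R_2) = 13×33/115 = 3.73 V. With the source grounded, V_GS = V_G = 3.73 V.
Assume saturation: I_D = (k_n/2)(V_GS − V_t)² = (3.5/2)×(3.73 − 2.2)² = 1.75×1.53² = 4.1 mA.
V_DS = V_DD − I_D·R_D = 13 − 4.1×0.68 = 10.2 V.
Saturation requires V_DS ≥ V_GS − V_t = 1.53 V; 10.2 ≥ 1.53 ✓.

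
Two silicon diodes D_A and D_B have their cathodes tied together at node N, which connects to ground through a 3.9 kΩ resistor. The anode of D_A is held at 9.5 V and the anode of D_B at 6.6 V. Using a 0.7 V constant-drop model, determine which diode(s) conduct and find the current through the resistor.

Assume both conduct. Then node N would need to be at both 9.5−0.7 = 8.8 V and 6.6−0.7 = 5.9 V, which is impossible.
Assume only D_A conducts: V_N = 9.5 − 0.7 = 8.8 V, so I_R = 8.8/3.9 = 2.26 mA.
Check D_B: its anode-to-cathode voltage is 6.6 − 8.8 = -2.2 V < 0.7 V, so it is off. The assumption is consistent.

Only D_A conducts; I_R ≈ 2.3 mA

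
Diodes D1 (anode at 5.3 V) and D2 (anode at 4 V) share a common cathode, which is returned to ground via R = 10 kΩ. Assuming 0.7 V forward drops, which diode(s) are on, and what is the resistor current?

Assume both conduct. Then node N would need to be at both 5.3−0.7 = 4.6 V and 4−0.7 = 3.3 V, which is impossible.
Assume only D1 conducts: V_N = 5.3 − 0.7 = 4.6 V, so I_R = 4.6/10 = 0.46 mA.
Check D2: its anode-to-cathode voltage is 4 − 4.6 = -0.6 V < 0.7 V, so it is off. The assumption is consistent.

Only D1 conducts; I_R ≈ 0.46 mA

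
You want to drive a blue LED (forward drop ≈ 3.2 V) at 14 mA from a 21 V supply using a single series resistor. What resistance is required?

The resistor drops V_S − V_D = 21 − 3.2 = 17.8 V at 14 mA.
R = 17.8 V / 14 mA = 1.27 kΩ.

R ≈ 1.3 kΩ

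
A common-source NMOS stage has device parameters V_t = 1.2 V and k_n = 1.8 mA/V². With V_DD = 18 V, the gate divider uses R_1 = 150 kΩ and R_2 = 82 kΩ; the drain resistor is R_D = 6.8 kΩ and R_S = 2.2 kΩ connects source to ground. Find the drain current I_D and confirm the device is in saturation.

I_D ≈ 1.7 mA

V_G = V_DD·R_2/(R_1+R_2) = 18×82/232 = 6.36 V.
Assume saturation: I_D = (k_n/2)(V_GS − V_t)² with V_GS = V_G − I_D·R_S = 6.36 − 2.2·I_D.
Substituting gives 4.36·I_D² − 21.4·I_D + 24 = 0, with roots I_D = 1.72 or 3.2 mA.
The root I_D = 3.2 mA gives V_GS = -0.687 V ≤ V_t, so take I_D = 1.72 mA.
Then V_GS = 2.58 V and V_DS = V_DD − I_D(R_D+R_S) = 18 − 1.72×9 = 2.54 V.
Saturation requires V_DS ≥ V_GS − V_t = 1.38 V; 2.54 ≥ 1.38 ✓.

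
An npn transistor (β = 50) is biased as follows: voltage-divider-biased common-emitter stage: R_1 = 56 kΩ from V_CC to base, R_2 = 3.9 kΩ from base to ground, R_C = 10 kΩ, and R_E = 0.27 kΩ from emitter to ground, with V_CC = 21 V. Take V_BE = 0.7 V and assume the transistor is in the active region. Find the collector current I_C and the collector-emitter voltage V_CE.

Thevenize the base divider: V_Th = V_CC·R_2/(R_1+R_2) = 21×3.9/59.9 = 1.37 V, R_Th = R_1‖R_2 = 3.65 kΩ.
Base-emitter loop: V_Th = I_B·R_Th + V_BE + (β+1)I_B·R_E, so I_B = (1.37 − 0.7) / (3.65 + 51×0.27) = 0.0383 mA.
I_C = β·I_B = 50×0.0383 = 1.92 mA, and I_E = (β+1)I_B = 1.95 mA.
V_CE = V_CC − I_C·R_C − I_E·R_E = 21 − 1.92×10 − 1.95×0.27 = 1.32 V.
V_CE = 1.32 V > 0.2 V confirms active-region operation.

I_C ≈ 1.9 mA, V_CE ≈ 1.3 V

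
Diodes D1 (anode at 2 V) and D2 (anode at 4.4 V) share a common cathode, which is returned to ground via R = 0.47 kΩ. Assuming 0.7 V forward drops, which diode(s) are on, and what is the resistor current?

Assume both conduct. Then node N would need to be at both 2−0.7 = 1.3 V and 4.4−0.7 = 3.7 V, which is impossible.
Assume only D2 conducts: V_N = 4.4 − 0.7 = 3.7 V, so I_R = 3.7/0.47 = 7.87 mA.
Check D1: its anode-to-cathode voltage is 2 − 3.7 = -1.7 V < 0.7 V, so it is off. The assumption is consistent.

Only D2 conducts; I_R ≈ 7.9 mA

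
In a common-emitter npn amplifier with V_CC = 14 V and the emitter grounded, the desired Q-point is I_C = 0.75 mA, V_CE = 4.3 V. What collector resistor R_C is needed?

Collector loop: V_CC = I_C·R_C + V_CE.
R_C = (V_CC − V_CE)/I_C = (14 − 4.3)/0.75 = 12.9 kΩ.

R_C ≈ 13 kΩ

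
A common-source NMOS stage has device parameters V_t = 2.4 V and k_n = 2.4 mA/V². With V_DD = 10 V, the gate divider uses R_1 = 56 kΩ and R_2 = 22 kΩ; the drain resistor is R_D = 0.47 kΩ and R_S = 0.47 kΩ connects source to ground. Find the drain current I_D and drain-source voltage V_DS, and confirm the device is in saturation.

V_G = V_DD·R_2/(R_1+R_2) = 10×22/78 = 2.82 V.
Assume saturation: I_D = (k_n/2)(V_GS − V_t)² with V_GS = V_G − I_D·R_S = 2.82 − 0.47·I_D.
Substituting gives 0.265·I_D² − 1.47·I_D + 0.212 = 0, with roots I_D = 0.148 or 5.41 mA.
The root I_D = 5.41 mA gives V_GS = 0.276 V ≤ V_t, so take I_D = 0.148 mA.
Then V_GS = 2.75 V and V_DS = V_DD − I_D(R_D+R_S) = 10 − 0.148×0.94 = 9.86 V.
Saturation requires V_DS ≥ V_GS − V_t = 0.351 V; 9.86 ≥ 0.351 ✓.

I_D ≈ 0.15 mA, V_DS ≈ 9.9 V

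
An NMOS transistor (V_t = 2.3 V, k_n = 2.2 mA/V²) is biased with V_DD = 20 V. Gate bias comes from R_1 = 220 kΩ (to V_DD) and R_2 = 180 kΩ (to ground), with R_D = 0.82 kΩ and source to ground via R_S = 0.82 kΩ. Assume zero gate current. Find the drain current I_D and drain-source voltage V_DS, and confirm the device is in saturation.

V_G = V_DD·R_2/(R_1+R_2) = 20×180/400 = 9 V.
Assume saturation: I_D = (k_n/2)(V_GS − V_t)² with V_GS = V_G − I_D·R_S = 9 − 0.82·I_D.
Substituting gives 0.74·I_D² − 13.1·I_D + 49.4 = 0, with roots I_D = 5.45 or 12.2 mA.
The root I_D = 12.2 mA gives V_GS = -1.04 V ≤ V_t, so take I_D = 5.45 mA.
Then V_GS = 4.53 V and V_DS = V_DD − I_D(R_D+R_S) = 20 − 5.45×1.64 = 11.1 V.
Saturation requires V_DS ≥ V_GS − V_t = 2.23 V; 11.1 ≥ 2.23 ✓.

I_D ≈ 5.5 mA, V_DS ≈ 11 V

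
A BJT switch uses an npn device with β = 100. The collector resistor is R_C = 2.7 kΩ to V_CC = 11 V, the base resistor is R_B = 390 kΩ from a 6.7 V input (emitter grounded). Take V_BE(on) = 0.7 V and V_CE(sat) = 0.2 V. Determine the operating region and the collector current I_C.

active; I_C ≈ 1.5 mA

Assume active. Base-emitter loop: I_B = (V_BB − V_BE)/R_B = (6.7 − 0.7)/390 = 0.0154 mA.
I_C = β·I_B = 100×0.0154 = 1.54 mA.
V_CE = V_CC − I_C·R_C = 11 − 1.54×2.7 = 6.85 V > V_CE(sat), so the active-region assumption holds.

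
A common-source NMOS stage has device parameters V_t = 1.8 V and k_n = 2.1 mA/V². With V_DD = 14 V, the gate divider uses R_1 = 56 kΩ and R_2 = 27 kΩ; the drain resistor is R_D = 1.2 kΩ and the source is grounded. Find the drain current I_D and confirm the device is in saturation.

V_G = V_DD·R_2/(R_1+R_2) = 14×27/83 = 4.55 V. With the source grounded, V_GS = V_G = 4.55 V.
Assume saturation: I_D = (k_n/2)(V_GS − V_t)² = (2.1/2)×(4.55 − 1.8)² = 1.05×2.75² = 7.96 mA.
V_DS = V_DD − I_D·R_D = 14 − 7.96×1.2 = 4.44 V.
Saturation requires V_DS ≥ V_GS − V_t = 2.75 V; 4.44 ≥ 2.75 ✓.

I_D ≈ 8 mA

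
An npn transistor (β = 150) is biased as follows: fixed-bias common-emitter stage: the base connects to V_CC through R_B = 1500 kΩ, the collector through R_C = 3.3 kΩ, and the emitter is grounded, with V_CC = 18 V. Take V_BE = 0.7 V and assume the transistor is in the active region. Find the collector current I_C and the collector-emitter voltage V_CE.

Base loop: V_CC = I_B·R_B + V_BE, so I_B = (18 − 0.7)/1500 kΩ = 0.0115 mA.
In the active region I_C = β·I_B = 150 × 0.0115 = 1.73 mA.
Collector loop: V_CE = V_CC − I_C·R_C = 18 − 1.73×3.3 = 12.3 V.
Since V_CE = 12.3 V > V_CE(sat) ≈ 0.2 V, the transistor is in the active region as assumed.

I_C ≈ 1.7 mA, V_CE ≈ 12 V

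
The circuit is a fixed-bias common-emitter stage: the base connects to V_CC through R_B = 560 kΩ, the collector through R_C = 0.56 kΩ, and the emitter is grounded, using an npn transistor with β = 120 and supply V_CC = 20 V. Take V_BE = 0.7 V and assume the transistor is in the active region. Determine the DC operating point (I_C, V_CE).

I_C ≈ 4.1 mA, V_CE ≈ 18 V

Base loop: V_CC = I_B·R_B + V_BE, so I_B = (20 − 0.7)/560 kΩ = 0.0345 mA.
In the active region I_C = β·I_B = 120 × 0.0345 = 4.14 mA.
Collector loop: V_CE = V_CC − I_C·R_C = 20 − 4.14×0.56 = 17.7 V.
Since V_CE = 17.7 V > V_CE(sat) ≈ 0.2 V, the transistor is in the active region as assumed.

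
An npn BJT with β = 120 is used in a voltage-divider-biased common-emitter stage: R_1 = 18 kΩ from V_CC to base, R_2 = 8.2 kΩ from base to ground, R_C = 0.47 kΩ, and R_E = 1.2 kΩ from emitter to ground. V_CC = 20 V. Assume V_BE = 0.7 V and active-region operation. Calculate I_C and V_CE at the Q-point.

I_C ≈ 4.4 mA, V_CE ≈ 13 V

Thevenize the base divider: V_Th = V_CC·R_2/(R_1+R_2) = 20×8.2/26.2 = 6.26 V, R_Th = R_1‖R_2 = 5.63 kΩ.
Base-emitter loop: V_Th = I_B·R_Th + V_BE + (β+1)I_B·R_E, so I_B = (6.26 − 0.7) / (5.63 + 121×1.2) = 0.0369 mA.
I_C = β·I_B = 120×0.0369 = 4.42 mA, and I_E = (β+1)I_B = 4.46 mA.
V_CE = V_CC − I_C·R_C − I_E·R_E = 20 − 4.42×0.47 − 4.46×1.2 = 12.6 V.
V_CE = 12.6 V > 0.2 V confirms active-region operation.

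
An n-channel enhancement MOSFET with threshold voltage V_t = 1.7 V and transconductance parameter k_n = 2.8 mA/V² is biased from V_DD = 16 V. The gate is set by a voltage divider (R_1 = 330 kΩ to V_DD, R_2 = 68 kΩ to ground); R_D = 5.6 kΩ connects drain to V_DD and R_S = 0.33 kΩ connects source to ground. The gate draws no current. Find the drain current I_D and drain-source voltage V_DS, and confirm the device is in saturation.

I_D ≈ 0.82 mA, V_DS ≈ 11 V

V_G = V_DD·R_2/(R_1+R_2) = 16×68/398 = 2.73 V.
Assume saturation: I_D = (k_n/2)(V_GS − V_t)² with V_GS = V_G − I_D·R_S = 2.73 − 0.33·I_D.
Substituting gives 0.152·I_D² − 1.96·I_D + 1.5 = 0, with roots I_D = 0.817 or 12 mA.
The root I_D = 12 mA gives V_GS = -1.23 V ≤ V_t, so take I_D = 0.817 mA.
Then V_GS = 2.46 V and V_DS = V_DD − I_D(R_D+R_S) = 16 − 0.817×5.93 = 11.2 V.
Saturation requires V_DS ≥ V_GS − V_t = 0.764 V; 11.2 ≥ 0.764 ✓.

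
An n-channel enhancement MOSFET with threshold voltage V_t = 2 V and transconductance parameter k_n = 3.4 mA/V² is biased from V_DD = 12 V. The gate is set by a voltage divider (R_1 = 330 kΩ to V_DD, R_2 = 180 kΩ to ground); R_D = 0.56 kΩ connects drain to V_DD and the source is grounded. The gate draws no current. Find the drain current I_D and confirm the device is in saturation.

I_D ≈ 8.5 mA

V_G = V_DD·R_2/(R_1+R_2) = 12×180/510 = 4.24 V. With the source grounded, V_GS = V_G = 4.24 V.
Assume saturation: I_D = (k_n/2)(V_GS − V_t)² = (3.4/2)×(4.24 − 2)² = 1.7×2.24² = 8.49 mA.
V_DS = V_DD − I_D·R_D = 12 − 8.49×0.56 = 7.24 V.
Saturation requires V_DS ≥ V_GS − V_t = 2.24 V; 7.24 ≥ 2.24 ✓.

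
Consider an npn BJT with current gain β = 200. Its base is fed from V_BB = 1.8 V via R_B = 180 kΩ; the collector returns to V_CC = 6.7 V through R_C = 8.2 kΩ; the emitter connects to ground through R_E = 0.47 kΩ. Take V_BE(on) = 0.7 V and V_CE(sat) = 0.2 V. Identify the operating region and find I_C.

saturation; I_C ≈ 0.75 mA

Assume active: I_B = (1.8 − 0.7)/(180 + 201×0.47) = 0.00401 mA, I_C = β·I_B = 0.802 mA.
Then V_CE = 6.7 − 0.802×8.2 − 0.806×0.47 = -0.251 V < 0.2 V — the active assumption fails.
Re-solve with V_CE = 0.2 V. KCL at the emitter: V_E/R_E = (V_BB−0.7−V_E)/R_B + (V_CC−0.2−V_E)/R_C, giving V_E = 0.354 V.
I_C = (V_CC − 0.2 − V_E)/R_C = (6.5 − 0.354)/8.2 = 0.749 mA.
Check: I_B = (1.1 − 0.354)/180 = 0.00414 mA, and β·I_B = 0.829 mA > I_C, confirming saturation.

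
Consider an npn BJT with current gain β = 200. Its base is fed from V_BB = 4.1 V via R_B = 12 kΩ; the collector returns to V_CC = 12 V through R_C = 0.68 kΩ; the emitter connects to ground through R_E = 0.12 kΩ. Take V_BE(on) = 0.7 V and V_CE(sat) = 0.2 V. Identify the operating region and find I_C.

saturation; I_C ≈ 15 mA

Assume active: I_B = (4.1 − 0.7)/(12 + 201×0.12) = 0.0941 mA, I_C = β·I_B = 18.8 mA.
Then V_CE = 12 − 18.8×0.68 − 18.9×0.12 = -3.07 V < 0.2 V — the active assumption fails.
Re-solve with V_CE = 0.2 V. KCL at the emitter: V_E/R_E = (V_BB−0.7−V_E)/R_B + (V_CC−0.2−V_E)/R_C, giving V_E = 1.78 V.
I_C = (V_CC − 0.2 − V_E)/R_C = (11.8 − 1.78)/0.68 = 14.7 mA.
Check: I_B = (3.4 − 1.78)/12 = 0.135 mA, and β·I_B = 26.9 mA > I_C, confirming saturation.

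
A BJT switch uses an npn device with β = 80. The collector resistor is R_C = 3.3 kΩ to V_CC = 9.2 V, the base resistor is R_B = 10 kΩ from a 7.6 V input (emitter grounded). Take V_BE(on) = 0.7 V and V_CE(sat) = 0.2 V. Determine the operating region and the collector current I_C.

saturation; I_C ≈ 2.7 mA

Assume active: I_B = (7.6 − 0.7)/10 = 0.69 mA, giving I_C = β·I_B = 55.2 mA.
But then V_CE = 9.2 − 55.2×3.3 = -173 V < V_CE(sat) = 0.2 V — impossible in the active region.
So the transistor is saturated. With V_CE = 0.2 V, I_C = (V_CC − 0.2)/R_C = 9/3.3 = 2.73 mA.
Check: β·I_B = 55.2 mA > I_C = 2.73 mA, confirming saturation.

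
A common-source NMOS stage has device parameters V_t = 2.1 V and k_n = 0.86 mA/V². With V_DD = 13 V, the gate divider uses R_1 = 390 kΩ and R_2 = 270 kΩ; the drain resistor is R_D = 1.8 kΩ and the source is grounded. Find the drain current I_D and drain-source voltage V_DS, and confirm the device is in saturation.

V_G = V_DD·R_2/(R_1+R_2) = 13×270/660 = 5.32 V. With the source grounded, V_GS = V_G = 5.32 V.
Assume saturation: I_D = (k_n/2)(V_GS − V_t)² = (0.86/2)×(5.32 − 2.1)² = 0.43×3.22² = 4.45 mA.
V_DS = V_DD − I_D·R_D = 13 − 4.45×1.8 = 4.98 V.
Saturation requires V_DS ≥ V_GS − V_t = 3.22 V; 4.98 ≥ 3.22 ✓.

I_D ≈ 4.5 mA, V_DS ≈ 5 V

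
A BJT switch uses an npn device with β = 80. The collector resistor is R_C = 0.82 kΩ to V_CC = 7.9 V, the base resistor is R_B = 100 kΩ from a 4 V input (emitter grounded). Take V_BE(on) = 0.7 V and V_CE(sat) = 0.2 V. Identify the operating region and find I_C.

Assume active. Base-emitter loop: I_B = (V_BB − V_BE)/R_B = (4 − 0.7)/100 = 0.033 mA.
I_C = β·I_B = 80×0.033 = 2.64 mA.
V_CE = V_CC − I_C·R_C = 7.9 − 2.64×0.82 = 5.74 V > V_CE(sat), so the active-region assumption holds.

active; I_C ≈ 2.6 mA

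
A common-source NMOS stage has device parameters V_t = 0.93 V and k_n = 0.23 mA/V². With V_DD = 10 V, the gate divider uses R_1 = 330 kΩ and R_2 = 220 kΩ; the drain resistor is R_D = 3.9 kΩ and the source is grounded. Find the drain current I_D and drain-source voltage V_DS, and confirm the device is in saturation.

V_G = V_DD·R_2/(R_1+R_2) = 10×220/550 = 4 V. With the source grounded, V_GS = V_G = 4 V.
Assume saturation: I_D = (k_n/2)(V_GS − V_t)² = (0.23/2)×(4 − 0.93)² = 0.115×3.07² = 1.08 mA.
V_DS = V_DD − I_D·R_D = 10 − 1.08×3.9 = 5.77 V.
Saturation requires V_DS ≥ V_GS − V_t = 3.07 V; 5.77 ≥ 3.07 ✓.

I_D ≈ 1.1 mA, V_DS ≈ 5.8 V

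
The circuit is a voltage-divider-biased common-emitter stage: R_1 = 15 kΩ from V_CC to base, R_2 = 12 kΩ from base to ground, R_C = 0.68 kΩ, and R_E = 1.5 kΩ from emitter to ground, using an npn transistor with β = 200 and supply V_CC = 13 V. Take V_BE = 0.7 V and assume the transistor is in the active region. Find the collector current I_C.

Thevenize the base divider: V_Th = V_CC·R_2/(R_1+R_2) = 13×12/27 = 5.78 V, R_Th = R_1‖R_2 = 6.67 kΩ.
Base-emitter loop: V_Th = I_B·R_Th + V_BE + (β+1)I_B·R_E, so I_B = (5.78 − 0.7) / (6.67 + 201×1.5) = 0.0165 mA.
I_C = β·I_B = 200×0.0165 = 3.3 mA, and I_E = (β+1)I_B = 3.31 mA.
V_CE = V_CC − I_C·R_C − I_E·R_E = 13 − 3.3×0.68 − 3.31×1.5 = 5.79 V.
V_CE = 5.79 V > 0.2 V confirms active-region operation.

I_C ≈ 3.3 mA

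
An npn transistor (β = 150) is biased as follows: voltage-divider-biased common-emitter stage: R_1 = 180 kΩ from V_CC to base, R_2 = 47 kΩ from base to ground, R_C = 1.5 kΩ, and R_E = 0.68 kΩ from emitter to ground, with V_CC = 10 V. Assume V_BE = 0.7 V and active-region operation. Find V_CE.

Thevenize the base divider: V_Th = V_CC·R_2/(R_1+R_2) = 10×47/227 = 2.07 V, R_Th = R_1‖R_2 = 37.3 kΩ.
Base-emitter loop: V_Th = I_B·R_Th + V_BE + (β+1)I_B·R_E, so I_B = (2.07 − 0.7) / (37.3 + 151×0.68) = 0.00979 mA.
I_C = β·I_B = 150×0.00979 = 1.47 mA, and I_E = (β+1)I_B = 1.48 mA.
V_CE = V_CC − I_C·R_C − I_E·R_E = 10 − 1.47×1.5 − 1.48×0.68 = 6.79 V.
V_CE = 6.79 V > 0.2 V confirms active-region operation.

V_CE ≈ 6.8 V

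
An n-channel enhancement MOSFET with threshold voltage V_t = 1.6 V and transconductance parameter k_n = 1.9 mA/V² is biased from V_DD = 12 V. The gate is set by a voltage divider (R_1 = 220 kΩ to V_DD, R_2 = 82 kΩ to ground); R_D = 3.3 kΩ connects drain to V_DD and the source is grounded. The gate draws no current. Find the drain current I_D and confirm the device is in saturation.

V_G = V_DD·R_2/(R_1+R_2) = 12×82/302 = 3.26 V. With the source grounded, V_GS = V_G = 3.26 V.
Assume saturation: I_D = (k_n/2)(V_GS − V_t)² = (1.9/2)×(3.26 − 1.6)² = 0.95×1.66² = 2.61 mA.
V_DS = V_DD − I_D·R_D = 12 − 2.61×3.3 = 3.38 V.
Saturation requires V_DS ≥ V_GS − V_t = 1.66 V; 3.38 ≥ 1.66 ✓.

I_D ≈ 2.6 mA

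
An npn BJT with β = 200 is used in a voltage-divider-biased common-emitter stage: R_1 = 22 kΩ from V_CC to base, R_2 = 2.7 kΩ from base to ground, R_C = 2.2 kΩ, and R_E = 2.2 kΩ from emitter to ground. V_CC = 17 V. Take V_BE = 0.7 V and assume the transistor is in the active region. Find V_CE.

V_CE ≈ 15 V

Thevenize the base divider: V_Th = V_CC·R_2/(R_1+R_2) = 17×2.7/24.7 = 1.86 V, R_Th = R_1‖R_2 = 2.4 kΩ.
Base-emitter loop: V_Th = I_B·R_Th + V_BE + (β+1)I_B·R_E, so I_B = (1.86 − 0.7) / (2.4 + 201×2.2) = 0.00261 mA.
I_C = β·I_B = 200×0.00261 = 0.521 mA, and I_E = (β+1)I_B = 0.524 mA.
V_CE = V_CC − I_C·R_C − I_E·R_E = 17 − 0.521×2.2 − 0.524×2.2 = 14.7 V.
V_CE = 14.7 V > 0.2 V confirms active-region operation.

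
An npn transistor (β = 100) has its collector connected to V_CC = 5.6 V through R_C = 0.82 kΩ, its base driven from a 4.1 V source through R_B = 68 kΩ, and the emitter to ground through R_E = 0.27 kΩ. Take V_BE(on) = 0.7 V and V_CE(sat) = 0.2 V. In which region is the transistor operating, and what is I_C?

active; I_C ≈ 3.6 mA

Assume active. Base-emitter loop: I_B = (V_BB − V_BE)/(R_B + (β+1)R_E) = (4.1 − 0.7)/(68 + 101×0.27) = 0.0357 mA.
I_C = β·I_B = 100×0.0357 = 3.57 mA.
V_CE = V_CC − I_C·R_C − I_E·R_E = 5.6 − 3.57×0.82 − 3.6×0.27 = 1.7 V > V_CE(sat), so the active-region assumption holds.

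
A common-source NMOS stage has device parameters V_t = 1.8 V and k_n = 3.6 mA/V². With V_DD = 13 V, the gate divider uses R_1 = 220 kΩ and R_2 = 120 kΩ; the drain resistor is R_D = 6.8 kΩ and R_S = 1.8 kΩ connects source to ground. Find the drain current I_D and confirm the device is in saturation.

V_G = V_DD·R_2/(R_1+R_2) = 13×120/340 = 4.59 V.
Assume saturation: I_D = (k_n/2)(V_GS − V_t)² with V_GS = V_G − I_D·R_S = 4.59 − 1.8·I_D.
Substituting gives 5.83·I_D² − 19.1·I_D + 14 = 0, with roots I_D = 1.11 or 2.16 mA.
The root I_D = 2.16 mA gives V_GS = 0.705 V ≤ V_t, so take I_D = 1.11 mA.
Then V_GS = 2.59 V and V_DS = V_DD − I_D(R_D+R_S) = 13 − 1.11×8.6 = 3.43 V.
Saturation requires V_DS ≥ V_GS − V_t = 0.786 V; 3.43 ≥ 0.786 ✓.

I_D ≈ 1.1 mA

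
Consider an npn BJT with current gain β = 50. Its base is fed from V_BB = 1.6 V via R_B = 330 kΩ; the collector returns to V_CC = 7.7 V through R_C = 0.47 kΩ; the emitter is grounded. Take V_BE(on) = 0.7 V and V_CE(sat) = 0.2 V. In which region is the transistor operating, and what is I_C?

Assume active. Base-emitter loop: I_B = (V_BB − V_BE)/R_B = (1.6 − 0.7)/330 = 0.00273 mA.
I_C = β·I_B = 50×0.00273 = 0.136 mA.
V_CE = V_CC − I_C·R_C = 7.7 − 0.136×0.47 = 7.64 V > V_CE(sat), so the active-region assumption holds.

active; I_C ≈ 0.14 mA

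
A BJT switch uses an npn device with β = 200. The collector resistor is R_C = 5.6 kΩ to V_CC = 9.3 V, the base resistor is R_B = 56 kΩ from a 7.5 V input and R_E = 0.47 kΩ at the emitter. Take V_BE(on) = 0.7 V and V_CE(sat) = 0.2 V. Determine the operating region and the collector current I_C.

saturation; I_C ≈ 1.5 mA

Assume active: I_B = (7.5 − 0.7)/(56 + 201×0.47) = 0.0452 mA, I_C = β·I_B = 9.04 mA.
Then V_CE = 9.3 − 9.04×5.6 − 9.08×0.47 = -45.6 V < 0.2 V — the active assumption fails.
Re-solve with V_CE = 0.2 V. KCL at the emitter: V_E/R_E = (V_BB−0.7−V_E)/R_B + (V_CC−0.2−V_E)/R_C, giving V_E = 0.751 V.
I_C = (V_CC − 0.2 − V_E)/R_C = (9.1 − 0.751)/5.6 = 1.49 mA.
Check: I_B = (6.8 − 0.751)/56 = 0.108 mA, and β·I_B = 21.6 mA > I_C, confirming saturation.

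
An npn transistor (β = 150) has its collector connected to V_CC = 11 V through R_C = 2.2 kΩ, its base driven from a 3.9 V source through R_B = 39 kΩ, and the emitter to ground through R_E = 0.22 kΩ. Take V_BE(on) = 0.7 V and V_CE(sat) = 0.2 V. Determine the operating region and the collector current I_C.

saturation; I_C ≈ 4.5 mA

Assume active: I_B = (3.9 − 0.7)/(39 + 151×0.22) = 0.0443 mA, I_C = β·I_B = 6.65 mA.
Then V_CE = 11 − 6.65×2.2 − 6.69×0.22 = -5.09 V < 0.2 V — the active assumption fails.
Re-solve with V_CE = 0.2 V. KCL at the emitter: V_E/R_E = (V_BB−0.7−V_E)/R_B + (V_CC−0.2−V_E)/R_C, giving V_E = 0.993 V.
I_C = (V_CC − 0.2 − V_E)/R_C = (10.8 − 0.993)/2.2 = 4.46 mA.
Check: I_B = (3.2 − 0.993)/39 = 0.0566 mA, and β·I_B = 8.49 mA > I_C, confirming saturation.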